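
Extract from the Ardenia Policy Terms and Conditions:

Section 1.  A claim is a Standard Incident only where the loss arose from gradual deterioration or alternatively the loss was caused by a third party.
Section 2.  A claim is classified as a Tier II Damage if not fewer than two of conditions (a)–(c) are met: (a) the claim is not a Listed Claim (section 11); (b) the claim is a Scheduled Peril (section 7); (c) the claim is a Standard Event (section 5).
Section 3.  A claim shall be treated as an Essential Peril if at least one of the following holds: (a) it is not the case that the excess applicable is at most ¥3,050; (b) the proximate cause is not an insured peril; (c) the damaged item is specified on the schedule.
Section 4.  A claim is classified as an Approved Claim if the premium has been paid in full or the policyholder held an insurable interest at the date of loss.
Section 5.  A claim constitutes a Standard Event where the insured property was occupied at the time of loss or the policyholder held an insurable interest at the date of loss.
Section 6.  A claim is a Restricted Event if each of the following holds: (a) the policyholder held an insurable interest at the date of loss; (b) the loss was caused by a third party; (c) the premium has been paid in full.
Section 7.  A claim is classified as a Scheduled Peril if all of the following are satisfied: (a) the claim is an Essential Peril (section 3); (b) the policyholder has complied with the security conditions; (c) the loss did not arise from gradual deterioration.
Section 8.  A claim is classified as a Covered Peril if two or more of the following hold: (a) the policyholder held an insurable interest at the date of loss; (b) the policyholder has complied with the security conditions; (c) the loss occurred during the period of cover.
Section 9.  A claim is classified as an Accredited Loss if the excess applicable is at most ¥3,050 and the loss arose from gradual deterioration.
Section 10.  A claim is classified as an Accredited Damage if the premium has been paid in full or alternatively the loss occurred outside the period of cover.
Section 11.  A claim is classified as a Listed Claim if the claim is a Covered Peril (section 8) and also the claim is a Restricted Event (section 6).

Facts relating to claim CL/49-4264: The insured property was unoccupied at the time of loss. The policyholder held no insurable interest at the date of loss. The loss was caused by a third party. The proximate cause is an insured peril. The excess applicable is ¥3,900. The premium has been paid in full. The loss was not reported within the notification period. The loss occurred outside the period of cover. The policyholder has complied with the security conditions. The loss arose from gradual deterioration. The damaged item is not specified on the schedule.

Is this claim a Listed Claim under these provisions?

section 8 — Covered Peril: the policyholder held an insurable interest at the date of loss? no; the policyholder has complied with the security conditions? yes; the loss occurred during the period of cover? no — 1 of 3 hold (need ≥2) → not satisfied.
section 6 — Restricted Event: [the policyholder held an insurable interest at the date of loss? no] AND [the loss was caused by a third party? yes] AND [the premium has been paid in full? yes] → not satisfied.
section 11 — Listed Claim: [Covered Peril (section 8)? no] AND [Restricted Event (section 6)? no] → not satisfied.

No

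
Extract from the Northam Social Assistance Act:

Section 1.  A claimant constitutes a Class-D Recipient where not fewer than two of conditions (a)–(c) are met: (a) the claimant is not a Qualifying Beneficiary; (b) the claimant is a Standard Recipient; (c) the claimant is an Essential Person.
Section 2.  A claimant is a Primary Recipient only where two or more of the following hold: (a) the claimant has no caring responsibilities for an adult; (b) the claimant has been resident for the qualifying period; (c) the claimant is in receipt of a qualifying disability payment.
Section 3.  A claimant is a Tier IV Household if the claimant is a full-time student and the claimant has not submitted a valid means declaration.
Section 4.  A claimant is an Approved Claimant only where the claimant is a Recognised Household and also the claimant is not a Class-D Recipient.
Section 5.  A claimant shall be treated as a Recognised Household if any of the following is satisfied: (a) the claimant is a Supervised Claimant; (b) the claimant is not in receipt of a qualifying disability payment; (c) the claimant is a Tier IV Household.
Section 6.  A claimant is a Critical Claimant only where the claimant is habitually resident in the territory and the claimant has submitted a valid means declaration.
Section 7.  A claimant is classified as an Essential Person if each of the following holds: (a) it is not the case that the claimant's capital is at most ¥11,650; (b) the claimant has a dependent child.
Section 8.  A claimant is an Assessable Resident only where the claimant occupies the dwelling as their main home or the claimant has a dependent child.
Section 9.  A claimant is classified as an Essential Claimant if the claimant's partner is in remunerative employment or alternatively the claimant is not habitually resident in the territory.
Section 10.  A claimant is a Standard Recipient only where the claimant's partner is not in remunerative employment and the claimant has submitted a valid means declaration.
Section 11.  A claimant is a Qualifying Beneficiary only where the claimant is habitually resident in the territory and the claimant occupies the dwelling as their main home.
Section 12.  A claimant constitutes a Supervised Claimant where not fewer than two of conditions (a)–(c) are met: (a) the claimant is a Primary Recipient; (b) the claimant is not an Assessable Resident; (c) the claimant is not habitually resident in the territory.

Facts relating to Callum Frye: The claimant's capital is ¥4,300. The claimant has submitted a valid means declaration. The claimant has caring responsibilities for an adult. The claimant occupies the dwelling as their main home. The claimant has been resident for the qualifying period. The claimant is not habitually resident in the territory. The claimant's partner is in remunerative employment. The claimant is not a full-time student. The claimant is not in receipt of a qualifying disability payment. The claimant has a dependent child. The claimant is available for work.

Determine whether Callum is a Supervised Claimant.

Under section 2: the claimant has no caring responsibilities for an adult? no; the claimant has been resident for the qualifying period? yes; the claimant is in receipt of a qualifying disability payment? no — 1 of 3 hold (need ≥2) → not satisfied.
Under section 8: the claimant occupies the dwelling as their main home? yes; or the claimant has a dependent child? yes. So the claimant is an Assessable Resident.
Under section 12: Primary Recipient (section 2)? no; not an Assessable Resident (section 8)? no; the claimant is not habitually resident in the territory? yes — 1 of 3 hold (need ≥2) → not satisfied.

No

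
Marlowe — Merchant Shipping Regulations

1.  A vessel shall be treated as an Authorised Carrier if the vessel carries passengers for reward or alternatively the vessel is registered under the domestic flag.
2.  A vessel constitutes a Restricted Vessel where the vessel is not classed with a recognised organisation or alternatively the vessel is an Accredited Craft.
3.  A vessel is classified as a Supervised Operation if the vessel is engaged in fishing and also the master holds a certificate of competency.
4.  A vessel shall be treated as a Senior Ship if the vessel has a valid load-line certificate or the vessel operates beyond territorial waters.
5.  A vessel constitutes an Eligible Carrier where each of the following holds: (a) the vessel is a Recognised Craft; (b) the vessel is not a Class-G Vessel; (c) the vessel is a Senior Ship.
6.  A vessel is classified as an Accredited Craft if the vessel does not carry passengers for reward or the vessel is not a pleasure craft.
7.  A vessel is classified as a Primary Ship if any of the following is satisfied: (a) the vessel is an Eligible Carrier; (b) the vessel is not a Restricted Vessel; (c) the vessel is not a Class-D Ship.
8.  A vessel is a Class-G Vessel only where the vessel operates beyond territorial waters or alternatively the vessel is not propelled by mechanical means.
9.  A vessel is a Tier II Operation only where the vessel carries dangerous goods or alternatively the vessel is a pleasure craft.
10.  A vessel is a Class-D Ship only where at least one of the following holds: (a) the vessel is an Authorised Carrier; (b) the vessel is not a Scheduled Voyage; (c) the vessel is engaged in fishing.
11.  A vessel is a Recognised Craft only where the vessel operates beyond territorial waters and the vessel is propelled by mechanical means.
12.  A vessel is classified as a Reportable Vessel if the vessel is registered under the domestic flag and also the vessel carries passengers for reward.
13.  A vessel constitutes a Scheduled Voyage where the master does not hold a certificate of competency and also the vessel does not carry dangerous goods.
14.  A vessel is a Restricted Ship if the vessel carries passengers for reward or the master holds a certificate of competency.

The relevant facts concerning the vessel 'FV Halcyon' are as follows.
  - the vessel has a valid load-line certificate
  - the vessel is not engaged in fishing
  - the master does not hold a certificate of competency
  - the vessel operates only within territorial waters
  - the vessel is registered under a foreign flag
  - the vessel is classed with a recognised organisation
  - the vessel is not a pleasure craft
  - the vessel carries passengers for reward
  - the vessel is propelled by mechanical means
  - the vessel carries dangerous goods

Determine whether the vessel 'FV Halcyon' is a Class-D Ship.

Under paragraph 1: the vessel carries passengers for reward? yes; or the vessel is registered under the domestic flag? no. So the vessel is an Authorised Carrier.
Under paragraph 13: the master does not hold a certificate of competency? yes; and the vessel does not carry dangerous goods? no. So the vessel is not a Scheduled Voyage.
Under paragraph 10: Authorised Carrier (paragraph 1)? yes; or not a Scheduled Voyage (paragraph 13)? yes; or the vessel is engaged in fishing? no. So the vessel is a Class-D Ship.

Yes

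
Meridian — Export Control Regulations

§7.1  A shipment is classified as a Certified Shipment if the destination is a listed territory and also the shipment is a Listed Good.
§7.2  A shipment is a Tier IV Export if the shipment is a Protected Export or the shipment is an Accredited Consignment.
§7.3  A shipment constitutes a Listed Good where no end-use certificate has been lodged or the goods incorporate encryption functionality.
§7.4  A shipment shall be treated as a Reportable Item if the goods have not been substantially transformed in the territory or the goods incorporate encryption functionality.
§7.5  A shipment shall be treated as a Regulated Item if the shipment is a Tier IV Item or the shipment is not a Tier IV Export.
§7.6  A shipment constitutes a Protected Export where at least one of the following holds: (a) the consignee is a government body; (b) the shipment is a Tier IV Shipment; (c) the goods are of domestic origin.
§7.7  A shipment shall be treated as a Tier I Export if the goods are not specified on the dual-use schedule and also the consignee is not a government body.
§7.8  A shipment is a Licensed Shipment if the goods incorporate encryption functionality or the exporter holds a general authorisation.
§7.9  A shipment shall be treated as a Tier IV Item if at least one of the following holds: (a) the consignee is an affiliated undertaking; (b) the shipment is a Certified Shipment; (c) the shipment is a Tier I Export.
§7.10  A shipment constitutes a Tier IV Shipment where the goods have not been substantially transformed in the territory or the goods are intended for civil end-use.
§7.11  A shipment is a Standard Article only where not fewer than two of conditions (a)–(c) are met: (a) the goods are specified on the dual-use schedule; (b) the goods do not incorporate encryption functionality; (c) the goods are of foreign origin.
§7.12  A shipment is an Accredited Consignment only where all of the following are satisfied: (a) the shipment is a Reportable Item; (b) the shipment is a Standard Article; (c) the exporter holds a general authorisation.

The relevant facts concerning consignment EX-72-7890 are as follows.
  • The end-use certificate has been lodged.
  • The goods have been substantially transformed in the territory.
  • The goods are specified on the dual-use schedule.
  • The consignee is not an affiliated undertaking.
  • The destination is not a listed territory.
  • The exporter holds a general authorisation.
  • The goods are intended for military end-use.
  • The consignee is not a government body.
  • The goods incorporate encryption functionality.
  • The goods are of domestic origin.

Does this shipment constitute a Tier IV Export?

Yes

§7.10 — Tier IV Shipment: [the goods have not been substantially transformed in the territory? no] OR [the goods are intended for civil end-use? no] → not satisfied.
§7.6 — Protected Export: [the consignee is a government body? no] OR [Tier IV Shipment (§7.10)? no] OR [the goods are of domestic origin? yes] → satisfied.
§7.4 — Reportable Item: [the goods have not been substantially transformed in the territory? no] OR [the goods incorporate encryption functionality? yes] → satisfied.
§7.11 — Standard Article: the goods are specified on the dual-use schedule? yes; the goods do not incorporate encryption functionality? no; the goods are of foreign origin? no — 1 of 3 hold (need ≥2) → not satisfied.
§7.12 — Accredited Consignment: [Reportable Item (§7.4)? yes] AND [Standard Article (§7.11)? no] AND [the exporter holds a general authorisation? yes] → not satisfied.
§7.2 — Tier IV Export: [Protected Export (§7.6)? yes] OR [Accredited Consignment (§7.12)? no] → satisfied.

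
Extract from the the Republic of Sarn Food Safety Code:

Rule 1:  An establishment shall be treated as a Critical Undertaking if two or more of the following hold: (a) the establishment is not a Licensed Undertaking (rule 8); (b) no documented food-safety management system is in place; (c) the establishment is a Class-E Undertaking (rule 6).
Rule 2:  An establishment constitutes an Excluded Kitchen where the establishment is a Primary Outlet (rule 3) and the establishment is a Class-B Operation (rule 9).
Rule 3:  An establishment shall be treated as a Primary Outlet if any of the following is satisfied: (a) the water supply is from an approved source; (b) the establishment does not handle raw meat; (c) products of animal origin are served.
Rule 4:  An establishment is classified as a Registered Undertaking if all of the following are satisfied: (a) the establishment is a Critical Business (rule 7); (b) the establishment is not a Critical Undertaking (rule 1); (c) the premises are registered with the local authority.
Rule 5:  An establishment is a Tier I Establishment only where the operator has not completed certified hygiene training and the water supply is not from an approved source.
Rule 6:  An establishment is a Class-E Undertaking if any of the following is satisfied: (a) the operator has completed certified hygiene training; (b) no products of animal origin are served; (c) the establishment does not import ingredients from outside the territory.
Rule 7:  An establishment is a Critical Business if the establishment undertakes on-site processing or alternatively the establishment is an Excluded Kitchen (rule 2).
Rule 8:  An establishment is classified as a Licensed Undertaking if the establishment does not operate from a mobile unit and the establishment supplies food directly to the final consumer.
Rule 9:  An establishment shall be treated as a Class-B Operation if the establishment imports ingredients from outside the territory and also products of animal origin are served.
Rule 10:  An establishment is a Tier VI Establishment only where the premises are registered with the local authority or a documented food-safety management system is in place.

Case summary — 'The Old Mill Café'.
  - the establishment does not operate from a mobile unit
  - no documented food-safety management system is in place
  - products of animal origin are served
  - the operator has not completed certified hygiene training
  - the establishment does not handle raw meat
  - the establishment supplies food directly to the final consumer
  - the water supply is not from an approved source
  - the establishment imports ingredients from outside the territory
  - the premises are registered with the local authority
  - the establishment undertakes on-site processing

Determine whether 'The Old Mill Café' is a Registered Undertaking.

Yes

Under rule 3: the water supply is from an approved source? no; or the establishment does not handle raw meat? yes; or products of animal origin are served? yes. So the establishment is a Primary Outlet.
Under rule 9: the establishment imports ingredients from outside the territory? yes; and products of animal origin are served? yes. So the establishment is a Class-B Operation.
Under rule 2: Primary Outlet (rule 3)? yes; and Class-B Operation (rule 9)? yes. So the establishment is an Excluded Kitchen.
Under rule 7: the establishment undertakes on-site processing? yes; or Excluded Kitchen (rule 2)? yes. So the establishment is a Critical Business.
Under rule 8: the establishment does not operate from a mobile unit? yes; and the establishment supplies food directly to the final consumer? yes. So the establishment is a Licensed Undertaking.
Under rule 6: the operator has completed certified hygiene training? no; or no products of animal origin are served? no; or the establishment does not import ingredients from outside the territory? no. So the establishment is not a Class-E Undertaking.
Under rule 1: not a Licensed Undertaking (rule 8)? no; no documented food-safety management system is in place? yes; Class-E Undertaking (rule 6)? no — 1 of 3 hold (need ≥2) → not satisfied.
Under rule 4: Critical Business (rule 7)? yes; and not a Critical Undertaking (rule 1)? yes; and the premises are registered with the local authority? yes. So the establishment is a Registered Undertaking.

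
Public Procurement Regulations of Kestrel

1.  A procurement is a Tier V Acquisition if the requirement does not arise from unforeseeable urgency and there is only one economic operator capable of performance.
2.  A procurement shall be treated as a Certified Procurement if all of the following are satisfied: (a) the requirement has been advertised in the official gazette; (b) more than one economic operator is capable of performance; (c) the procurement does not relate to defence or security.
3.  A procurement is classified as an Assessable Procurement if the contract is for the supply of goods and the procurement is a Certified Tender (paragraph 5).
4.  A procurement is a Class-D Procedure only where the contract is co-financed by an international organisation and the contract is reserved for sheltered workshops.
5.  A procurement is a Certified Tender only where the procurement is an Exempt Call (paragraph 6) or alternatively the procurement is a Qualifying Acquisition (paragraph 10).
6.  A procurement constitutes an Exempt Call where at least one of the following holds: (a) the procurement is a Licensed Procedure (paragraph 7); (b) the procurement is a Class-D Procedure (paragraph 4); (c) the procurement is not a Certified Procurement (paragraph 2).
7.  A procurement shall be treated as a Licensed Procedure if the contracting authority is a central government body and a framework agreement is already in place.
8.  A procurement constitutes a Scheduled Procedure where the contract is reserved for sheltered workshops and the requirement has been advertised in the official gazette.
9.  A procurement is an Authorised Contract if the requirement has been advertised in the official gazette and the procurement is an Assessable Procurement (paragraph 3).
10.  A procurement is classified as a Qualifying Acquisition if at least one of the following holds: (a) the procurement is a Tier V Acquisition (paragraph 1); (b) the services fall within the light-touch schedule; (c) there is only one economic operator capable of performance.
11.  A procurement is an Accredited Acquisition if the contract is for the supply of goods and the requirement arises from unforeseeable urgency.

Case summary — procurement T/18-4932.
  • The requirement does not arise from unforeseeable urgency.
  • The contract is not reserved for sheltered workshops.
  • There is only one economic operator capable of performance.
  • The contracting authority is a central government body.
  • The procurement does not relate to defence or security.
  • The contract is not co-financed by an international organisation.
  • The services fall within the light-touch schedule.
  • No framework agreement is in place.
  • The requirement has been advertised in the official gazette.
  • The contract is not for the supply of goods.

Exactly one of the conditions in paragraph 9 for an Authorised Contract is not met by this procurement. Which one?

Assessable Procurement

paragraph 7 — Licensed Procedure: [the contracting authority is a central government body? yes] AND [a framework agreement is already in place? no] → not satisfied.
paragraph 4 — Class-D Procedure: [the contract is co-financed by an international organisation? no] AND [the contract is reserved for sheltered workshops? no] → not satisfied.
paragraph 2 — Certified Procurement: [the requirement has been advertised in the official gazette? yes] AND [more than one economic operator is capable of performance? no] AND [the procurement does not relate to defence or security? yes] → not satisfied.
paragraph 6 — Exempt Call: [Licensed Procedure (paragraph 7)? no] OR [Class-D Procedure (paragraph 4)? no] OR [not a Certified Procurement (paragraph 2)? yes] → satisfied.
paragraph 1 — Tier V Acquisition: [the requirement does not arise from unforeseeable urgency? yes] AND [there is only one economic operator capable of performance? yes] → satisfied.
paragraph 10 — Qualifying Acquisition: [Tier V Acquisition (paragraph 1)? yes] OR [the services fall within the light-touch schedule? yes] OR [there is only one economic operator capable of performance? yes] → satisfied.
paragraph 5 — Certified Tender: [Exempt Call (paragraph 6)? yes] OR [Qualifying Acquisition (paragraph 10)? yes] → satisfied.
paragraph 3 — Assessable Procurement: [the contract is for the supply of goods? no] AND [Certified Tender (paragraph 5)? yes] → not satisfied.
paragraph 9 — Authorised Contract: [the requirement has been advertised in the official gazette? yes] AND [Assessable Procurement (paragraph 3)? no] → not satisfied.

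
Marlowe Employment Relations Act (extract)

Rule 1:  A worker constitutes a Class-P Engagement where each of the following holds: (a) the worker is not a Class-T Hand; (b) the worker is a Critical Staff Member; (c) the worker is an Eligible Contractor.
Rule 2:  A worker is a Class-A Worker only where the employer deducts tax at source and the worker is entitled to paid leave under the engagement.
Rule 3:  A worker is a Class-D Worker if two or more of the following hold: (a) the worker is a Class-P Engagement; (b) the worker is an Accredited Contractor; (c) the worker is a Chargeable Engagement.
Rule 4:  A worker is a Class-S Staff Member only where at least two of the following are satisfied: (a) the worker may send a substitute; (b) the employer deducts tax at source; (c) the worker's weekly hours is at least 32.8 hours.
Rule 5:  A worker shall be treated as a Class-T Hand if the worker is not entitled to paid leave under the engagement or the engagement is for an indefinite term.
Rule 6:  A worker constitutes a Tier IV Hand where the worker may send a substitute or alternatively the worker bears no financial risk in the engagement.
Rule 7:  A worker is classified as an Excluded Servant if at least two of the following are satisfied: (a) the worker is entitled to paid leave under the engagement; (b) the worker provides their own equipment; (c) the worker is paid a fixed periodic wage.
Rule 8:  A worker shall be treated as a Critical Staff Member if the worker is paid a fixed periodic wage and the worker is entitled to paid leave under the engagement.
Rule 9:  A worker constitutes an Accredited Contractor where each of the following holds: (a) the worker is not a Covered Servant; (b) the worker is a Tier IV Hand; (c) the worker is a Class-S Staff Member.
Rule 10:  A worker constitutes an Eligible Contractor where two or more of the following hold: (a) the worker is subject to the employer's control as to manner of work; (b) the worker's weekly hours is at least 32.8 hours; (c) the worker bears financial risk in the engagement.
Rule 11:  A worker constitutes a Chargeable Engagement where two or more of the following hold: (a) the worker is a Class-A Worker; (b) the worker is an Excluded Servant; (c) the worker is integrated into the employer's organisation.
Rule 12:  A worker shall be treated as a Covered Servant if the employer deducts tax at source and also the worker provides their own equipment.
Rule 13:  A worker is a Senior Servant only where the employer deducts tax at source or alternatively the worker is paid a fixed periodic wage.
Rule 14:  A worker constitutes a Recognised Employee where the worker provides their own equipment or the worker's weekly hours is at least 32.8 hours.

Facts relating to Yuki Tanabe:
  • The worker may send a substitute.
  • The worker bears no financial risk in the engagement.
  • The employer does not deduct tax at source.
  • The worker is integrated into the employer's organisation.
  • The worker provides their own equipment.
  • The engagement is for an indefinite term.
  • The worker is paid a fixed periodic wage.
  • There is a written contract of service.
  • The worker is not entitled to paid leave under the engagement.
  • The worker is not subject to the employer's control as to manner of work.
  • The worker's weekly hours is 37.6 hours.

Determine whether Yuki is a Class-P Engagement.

rule 5 — Class-T Hand: [the worker is not entitled to paid leave under the engagement? yes] OR [the engagement is for an indefinite term? yes] → satisfied.
rule 8 — Critical Staff Member: [the worker is paid a fixed periodic wage? yes] AND [the worker is entitled to paid leave under the engagement? no] → not satisfied.
rule 10 — Eligible Contractor: the worker is subject to the employer's control as to manner of work? no; worker's weekly hours: 37.6 hours ≥ 32.8 hours? yes; the worker bears financial risk in the engagement? no — 1 of 3 hold (need ≥2) → not satisfied.
rule 1 — Class-P Engagement: [not a Class-T Hand (rule 5)? no] AND [Critical Staff Member (rule 8)? no] AND [Eligible Contractor (rule 10)? no] → not satisfied.

No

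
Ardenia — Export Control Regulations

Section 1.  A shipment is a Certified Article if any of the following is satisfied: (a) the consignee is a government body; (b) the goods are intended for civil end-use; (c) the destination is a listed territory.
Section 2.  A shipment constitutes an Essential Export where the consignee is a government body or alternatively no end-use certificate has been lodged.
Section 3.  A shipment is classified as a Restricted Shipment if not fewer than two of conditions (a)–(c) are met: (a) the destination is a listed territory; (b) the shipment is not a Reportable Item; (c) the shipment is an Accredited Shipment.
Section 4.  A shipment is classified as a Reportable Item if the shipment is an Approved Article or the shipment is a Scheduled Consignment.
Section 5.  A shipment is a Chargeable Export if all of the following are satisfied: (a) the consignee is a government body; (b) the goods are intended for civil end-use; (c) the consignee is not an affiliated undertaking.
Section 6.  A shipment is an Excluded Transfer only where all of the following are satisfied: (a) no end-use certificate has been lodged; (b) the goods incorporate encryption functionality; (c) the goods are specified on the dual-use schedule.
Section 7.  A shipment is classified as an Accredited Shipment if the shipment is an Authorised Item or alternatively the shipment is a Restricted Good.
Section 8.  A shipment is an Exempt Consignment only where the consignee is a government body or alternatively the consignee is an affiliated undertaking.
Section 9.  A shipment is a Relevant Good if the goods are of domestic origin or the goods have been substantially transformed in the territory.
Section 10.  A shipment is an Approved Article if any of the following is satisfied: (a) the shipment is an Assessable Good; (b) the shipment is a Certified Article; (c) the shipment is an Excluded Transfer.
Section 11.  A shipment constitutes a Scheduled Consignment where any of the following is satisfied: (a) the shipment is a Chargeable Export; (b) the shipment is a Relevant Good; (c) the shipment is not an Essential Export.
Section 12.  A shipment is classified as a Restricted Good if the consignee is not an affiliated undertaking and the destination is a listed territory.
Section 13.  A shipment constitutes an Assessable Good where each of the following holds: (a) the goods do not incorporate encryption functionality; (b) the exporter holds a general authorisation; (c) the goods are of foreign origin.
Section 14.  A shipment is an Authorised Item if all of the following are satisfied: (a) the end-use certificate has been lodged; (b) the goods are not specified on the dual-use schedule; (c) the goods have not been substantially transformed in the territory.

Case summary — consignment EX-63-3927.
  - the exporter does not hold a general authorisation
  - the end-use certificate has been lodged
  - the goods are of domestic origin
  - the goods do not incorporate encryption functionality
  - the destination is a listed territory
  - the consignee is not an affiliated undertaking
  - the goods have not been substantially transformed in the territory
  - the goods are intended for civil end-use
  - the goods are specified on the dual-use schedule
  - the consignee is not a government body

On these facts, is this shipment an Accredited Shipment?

section 14 — Authorised Item: [the end-use certificate has been lodged? yes] AND [the goods are not specified on the dual-use schedule? no] AND [the goods have not been substantially transformed in the territory? yes] → not satisfied.
section 12 — Restricted Good: [the consignee is not an affiliated undertaking? yes] AND [the destination is a listed territory? yes] → satisfied.
section 7 — Accredited Shipment: [Authorised Item (section 14)? no] OR [Restricted Good (section 12)? yes] → satisfied.

Yes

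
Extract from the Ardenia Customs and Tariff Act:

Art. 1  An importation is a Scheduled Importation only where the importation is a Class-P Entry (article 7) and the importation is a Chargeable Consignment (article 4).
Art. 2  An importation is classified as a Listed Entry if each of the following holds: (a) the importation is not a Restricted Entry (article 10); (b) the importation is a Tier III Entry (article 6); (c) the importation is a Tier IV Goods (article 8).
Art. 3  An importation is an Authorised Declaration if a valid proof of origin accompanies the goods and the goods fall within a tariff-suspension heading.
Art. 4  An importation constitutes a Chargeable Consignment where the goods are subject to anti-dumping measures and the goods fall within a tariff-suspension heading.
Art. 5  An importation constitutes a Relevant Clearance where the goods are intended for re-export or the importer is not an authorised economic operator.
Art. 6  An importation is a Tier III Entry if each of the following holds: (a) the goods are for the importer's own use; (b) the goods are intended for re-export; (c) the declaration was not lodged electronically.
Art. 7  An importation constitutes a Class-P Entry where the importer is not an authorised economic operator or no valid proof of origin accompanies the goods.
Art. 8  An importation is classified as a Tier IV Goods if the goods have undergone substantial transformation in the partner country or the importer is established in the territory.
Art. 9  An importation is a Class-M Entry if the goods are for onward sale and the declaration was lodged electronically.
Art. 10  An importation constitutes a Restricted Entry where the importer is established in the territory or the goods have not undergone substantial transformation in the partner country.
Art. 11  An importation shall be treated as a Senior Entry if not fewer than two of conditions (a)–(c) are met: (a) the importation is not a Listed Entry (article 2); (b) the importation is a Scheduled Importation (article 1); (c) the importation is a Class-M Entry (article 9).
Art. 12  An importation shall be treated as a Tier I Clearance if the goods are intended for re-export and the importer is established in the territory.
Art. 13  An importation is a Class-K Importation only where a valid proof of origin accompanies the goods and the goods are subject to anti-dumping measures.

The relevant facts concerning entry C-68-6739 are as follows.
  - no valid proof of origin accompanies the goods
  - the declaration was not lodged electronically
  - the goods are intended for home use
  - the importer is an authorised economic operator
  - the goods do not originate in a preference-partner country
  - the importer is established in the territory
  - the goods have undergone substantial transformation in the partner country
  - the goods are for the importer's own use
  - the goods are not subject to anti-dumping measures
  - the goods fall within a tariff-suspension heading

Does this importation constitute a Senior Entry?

No

article 10 — Restricted Entry: [the importer is established in the territory? yes] OR [the goods have not undergone substantial transformation in the partner country? no] → satisfied.
article 6 — Tier III Entry: [the goods are for the importer's own use? yes] AND [the goods are intended for re-export? no] AND [the declaration was not lodged electronically? yes] → not satisfied.
article 8 — Tier IV Goods: [the goods have undergone substantial transformation in the partner country? yes] OR [the importer is established in the territory? yes] → satisfied.
article 2 — Listed Entry: [not a Restricted Entry (article 10)? no] AND [Tier III Entry (article 6)? no] AND [Tier IV Goods (article 8)? yes] → not satisfied.
article 7 — Class-P Entry: [the importer is not an authorised economic operator? no] OR [no valid proof of origin accompanies the goods? yes] → satisfied.
article 4 — Chargeable Consignment: [the goods are subject to anti-dumping measures? no] AND [the goods fall within a tariff-suspension heading? yes] → not satisfied.
article 1 — Scheduled Importation: [Class-P Entry (article 7)? yes] AND [Chargeable Consignment (article 4)? no] → not satisfied.
article 9 — Class-M Entry: [the goods are for onward sale? no] AND [the declaration was lodged electronically? no] → not satisfied.
article 11 — Senior Entry: not a Listed Entry (article 2)? yes; Scheduled Importation (article 1)? no; Class-M Entry (article 9)? no — 1 of 3 hold (need ≥2) → not satisfied.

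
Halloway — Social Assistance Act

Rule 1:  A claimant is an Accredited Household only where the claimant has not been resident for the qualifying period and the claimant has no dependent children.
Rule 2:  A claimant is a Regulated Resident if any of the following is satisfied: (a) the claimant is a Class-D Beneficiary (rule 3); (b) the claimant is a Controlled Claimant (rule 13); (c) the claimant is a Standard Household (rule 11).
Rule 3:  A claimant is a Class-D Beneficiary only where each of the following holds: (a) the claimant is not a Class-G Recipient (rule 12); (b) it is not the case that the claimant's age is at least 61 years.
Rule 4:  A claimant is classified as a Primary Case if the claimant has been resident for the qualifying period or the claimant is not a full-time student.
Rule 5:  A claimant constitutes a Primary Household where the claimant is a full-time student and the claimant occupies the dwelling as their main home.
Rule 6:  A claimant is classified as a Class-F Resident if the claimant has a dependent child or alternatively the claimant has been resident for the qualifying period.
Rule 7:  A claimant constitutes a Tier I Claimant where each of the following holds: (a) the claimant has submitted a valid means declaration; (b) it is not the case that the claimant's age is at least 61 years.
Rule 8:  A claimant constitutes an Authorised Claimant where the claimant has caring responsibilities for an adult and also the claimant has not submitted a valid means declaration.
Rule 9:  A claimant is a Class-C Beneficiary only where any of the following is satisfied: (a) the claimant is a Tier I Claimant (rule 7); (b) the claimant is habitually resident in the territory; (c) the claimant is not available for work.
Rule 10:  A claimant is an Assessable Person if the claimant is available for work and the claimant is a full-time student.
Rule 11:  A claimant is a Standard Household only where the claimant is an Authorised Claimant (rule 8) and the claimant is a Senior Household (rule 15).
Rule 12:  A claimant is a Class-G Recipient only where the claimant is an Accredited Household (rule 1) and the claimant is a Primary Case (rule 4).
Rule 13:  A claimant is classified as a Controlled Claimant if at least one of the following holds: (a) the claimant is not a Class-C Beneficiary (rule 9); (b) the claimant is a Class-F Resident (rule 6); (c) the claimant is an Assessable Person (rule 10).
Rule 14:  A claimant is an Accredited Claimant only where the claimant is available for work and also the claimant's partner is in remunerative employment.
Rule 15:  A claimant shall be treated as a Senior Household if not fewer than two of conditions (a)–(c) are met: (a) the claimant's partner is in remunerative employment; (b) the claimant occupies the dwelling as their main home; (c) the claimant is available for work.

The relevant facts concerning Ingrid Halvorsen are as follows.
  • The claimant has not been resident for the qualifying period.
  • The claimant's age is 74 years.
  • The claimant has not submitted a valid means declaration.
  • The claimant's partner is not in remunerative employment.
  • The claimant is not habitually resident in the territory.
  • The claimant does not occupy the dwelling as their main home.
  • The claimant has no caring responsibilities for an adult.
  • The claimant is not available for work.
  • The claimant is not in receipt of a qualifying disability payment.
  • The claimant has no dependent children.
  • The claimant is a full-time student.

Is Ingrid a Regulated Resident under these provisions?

rule 1 — Accredited Household: [the claimant has not been resident for the qualifying period? yes] AND [the claimant has no dependent children? yes] → satisfied.
rule 4 — Primary Case: [the claimant has been resident for the qualifying period? no] OR [the claimant is not a full-time student? no] → not satisfied.
rule 12 — Class-G Recipient: [Accredited Household (rule 1)? yes] AND [Primary Case (rule 4)? no] → not satisfied.
rule 3 — Class-D Beneficiary: [not a Class-G Recipient (rule 12)? yes] AND [claimant's age: 74 years ≥ 61 years? yes, so negated condition no] → not satisfied.
rule 7 — Tier I Claimant: [the claimant has submitted a valid means declaration? no] AND [claimant's age: 74 years ≥ 61 years? yes, so negated condition no] → not satisfied.
rule 9 — Class-C Beneficiary: [Tier I Claimant (rule 7)? no] OR [the claimant is habitually resident in the territory? no] OR [the claimant is not available for work? yes] → satisfied.
rule 6 — Class-F Resident: [the claimant has a dependent child? no] OR [the claimant has been resident for the qualifying period? no] → not satisfied.
rule 10 — Assessable Person: [the claimant is available for work? no] AND [the claimant is a full-time student? yes] → not satisfied.
rule 13 — Controlled Claimant: [not a Class-C Beneficiary (rule 9)? no] OR [Class-F Resident (rule 6)? no] OR [Assessable Person (rule 10)? no] → not satisfied.
rule 8 — Authorised Claimant: [the claimant has caring responsibilities for an adult? no] AND [the claimant has not submitted a valid means declaration? yes] → not satisfied.
rule 15 — Senior Household: the claimant's partner is in remunerative employment? no; the claimant occupies the dwelling as their main home? no; the claimant is available for work? no — 0 of 3 hold (need ≥2) → not satisfied.
rule 11 — Standard Household: [Authorised Claimant (rule 8)? no] AND [Senior Household (rule 15)? no] → not satisfied.
rule 2 — Regulated Resident: [Class-D Beneficiary (rule 3)? no] OR [Controlled Claimant (rule 13)? no] OR [Standard Household (rule 11)? no] → not satisfied.

No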